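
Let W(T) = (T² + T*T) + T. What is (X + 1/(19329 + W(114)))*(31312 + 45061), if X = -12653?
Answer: -43906001721142/45435 ≈ -9.6635e+8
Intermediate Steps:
W(T) = T + 2*T² (W(T) = (T² + T²) + T = 2*T² + T = T + 2*T²)
(X + 1/(19329 + W(114)))*(31312 + 45061) = (-12653 + 1/(19329 + 114*(1 + 2*114)))*(31312 + 45061) = (-12653 + 1/(19329 + 114*(1 + 228)))*76373 = (-12653 + 1/(19329 + 114*229))*76373 = (-12653 + 1/(19329 + 26106))*76373 = (-12653 + 1/45435)*76373 = -574889054/45435*76373 = -43906001721142/45435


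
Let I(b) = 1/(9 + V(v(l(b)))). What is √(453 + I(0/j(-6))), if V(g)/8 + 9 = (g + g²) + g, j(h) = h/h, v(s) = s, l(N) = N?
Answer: √199766/21 ≈ 21.283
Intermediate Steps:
j(h) = 1
V(g) = -72 + 8*g² + 16*g (V(g) = -72 + 8*((g + g²) + g) = -72 + 8*(g² + 2*g) = -72 + (8*g² + 16*g) = -72 + 8*g² + 16*g)
I(b) = 1/(-63 + 8*b² + 16*b) (I(b) = 1/(9 + (-72 + 8*b² + 16*b)) = 1/(-63 + 8*b² + 16*b))
√(453 + I(0/j(-6))) = √(453 + 1/(-63 + 8*(0/1)² + 16*(0/1))) = √(453 + 1/(-63 + 8*(0*1)² + 16*(0*1))) = √(453 + 1/(-63 + 8*0² + 16*0)) = √(453 + 1/(-63 + 8*0 + 0)) = √(453 + 1/(-63 + 0 + 0)) = √(453 + 1/(-63)) = √(453 - 1/63) = √(28538/63) = √199766/21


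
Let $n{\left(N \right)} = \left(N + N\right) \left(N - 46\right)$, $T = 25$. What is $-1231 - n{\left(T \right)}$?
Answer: $-181$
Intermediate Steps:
$n{\left(N \right)} = 2 N \left(-46 + N\right)$
$-1231 - n{\left(T \right)} = -1231 - 2 \cdot 25 \left(-46 + 25\right) = -1231 - 2 \cdot 25 \left(-21\right) = -1231 - -1050 = -1231 + 1050 = -181$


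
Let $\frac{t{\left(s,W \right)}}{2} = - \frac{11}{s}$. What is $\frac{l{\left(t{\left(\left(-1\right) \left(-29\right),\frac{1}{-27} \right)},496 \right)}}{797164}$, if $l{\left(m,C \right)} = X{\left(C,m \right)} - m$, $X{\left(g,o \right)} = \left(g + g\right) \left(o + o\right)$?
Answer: $- \frac{21813}{11558878} \approx -0.0018871$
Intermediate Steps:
$X{\left(g,o \right)} = 4 g o$ ($X{\left(g,o \right)} = 2 g 2 o = 4 g o$)
$t{\left(s,W \right)} = - \frac{22}{s}$ ($t{\left(s,W \right)} = 2 \left(- \frac{11}{s}\right) = - \frac{22}{s}$)
$l{\left(m,C \right)} = - m + 4 C m$ ($l{\left(m,C \right)} = 4 C m - m = - m + 4 C m$)
$\frac{l{\left(t{\left(\left(-1\right) \left(-29\right),\frac{1}{-27} \right)},496 \right)}}{797164} = \frac{- \frac{22}{\left(-1\right) \left(-29\right)} \left(-1 + 4 \cdot 496\right)}{797164} = - \frac{22}{29} \left(-1 + 1984\right) \frac{1}{797164} = \left(-22\right) \frac{1}{29} \cdot 1983 \cdot \frac{1}{797164} = \left(- \frac{22}{29}\right) 1983 \cdot \frac{1}{797164} = \left(- \frac{43626}{29}\right) \frac{1}{797164} = - \frac{21813}{11558878}$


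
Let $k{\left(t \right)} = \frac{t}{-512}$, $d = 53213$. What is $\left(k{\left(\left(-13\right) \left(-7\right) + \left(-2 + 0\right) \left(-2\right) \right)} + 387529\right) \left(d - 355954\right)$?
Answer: $- \frac{60068280737973}{512} \approx -1.1732 \cdot 10^{11}$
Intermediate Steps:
$k{\left(t \right)} = - \frac{t}{512}$ ($k{\left(t \right)} = t \left(- \frac{1}{512}\right) = - \frac{t}{512}$)
$\left(k{\left(\left(-13\right) \left(-7\right) + \left(-2 + 0\right) \left(-2\right) \right)} + 387529\right) \left(d - 355954\right) = \left(- \frac{\left(-13\right) \left(-7\right) + \left(-2 + 0\right) \left(-2\right)}{512} + 387529\right) \left(53213 - 355954\right) = \left(- \frac{91 - -4}{512} + 387529\right) \left(-302741\right) = \left(- \frac{91 + 4}{512} + 387529\right) \left(-302741\right) = \left(\left(- \frac{1}{512}\right) 95 + 387529\right) \left(-302741\right) = \left(- \frac{95}{512} + 387529\right) \left(-302741\right) = \frac{198414753}{512} \left(-302741\right) = - \frac{60068280737973}{512}$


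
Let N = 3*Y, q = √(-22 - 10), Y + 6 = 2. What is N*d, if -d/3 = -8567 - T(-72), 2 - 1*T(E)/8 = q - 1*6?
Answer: -310716 + 1152*I*√2 ≈ -3.1072e+5 + 1629.2*I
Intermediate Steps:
Y = -4 (Y = -6 + 2 = -4)
q = 4*I*√2 (q = √(-32) = 4*I*√2 ≈ 5.6569*I)
T(E) = 64 - 32*I*√2 (T(E) = 16 - 8*(4*I*√2 - 1*6) = 16 - 8*(4*I*√2 - 6) = 16 - 8*(-6 + 4*I*√2) = 16 + (48 - 32*I*√2) = 64 - 32*I*√2)
d = 25893 - 96*I*√2 (d = -3*(-8567 - (64 - 32*I*√2)) = -3*(-8567 + (-64 + 32*I*√2)) = -3*(-8631 + 32*I*√2) = 25893 - 96*I*√2 ≈ 25893.0 - 135.76*I)
N = -12 (N = 3*(-4) = -12)
N*d = -12*(25893 - 96*I*√2) = -310716 + 1152*I*√2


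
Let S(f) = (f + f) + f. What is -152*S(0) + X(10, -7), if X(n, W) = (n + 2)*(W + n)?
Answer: 36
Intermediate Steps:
X(n, W) = (2 + n)*(W + n)
S(f) = 3*f (S(f) = 2*f + f = 3*f)
-152*S(0) + X(10, -7) = -456*0 + (10**2 + 2*(-7) + 2*10 - 7*10) = -152*0 + (100 - 14 + 20 - 70) = 0 + 36 = 36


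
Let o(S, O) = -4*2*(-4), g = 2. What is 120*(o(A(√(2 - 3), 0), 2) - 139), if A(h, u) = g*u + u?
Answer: -12840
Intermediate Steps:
A(h, u) = 3*u (A(h, u) = 2*u + u = 3*u)
o(S, O) = 32 (o(S, O) = -8*(-4) = 32)
120*(o(A(√(2 - 3), 0), 2) - 139) = 120*(32 - 139) = 120*(-107) = -12840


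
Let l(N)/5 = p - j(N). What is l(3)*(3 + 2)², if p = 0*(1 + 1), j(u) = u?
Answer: -375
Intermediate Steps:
p = 0 (p = 0*2 = 0)
l(N) = -5*N (l(N) = 5*(0 - N) = 5*(-N) = -5*N)
l(3)*(3 + 2)² = (-5*3)*(3 + 2)² = -15*5² = -15*25 = -375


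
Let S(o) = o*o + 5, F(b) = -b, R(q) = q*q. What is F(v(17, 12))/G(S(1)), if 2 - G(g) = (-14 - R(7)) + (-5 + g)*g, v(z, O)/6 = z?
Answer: -102/59 ≈ -1.7288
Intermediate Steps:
v(z, O) = 6*z
R(q) = q²
S(o) = 5 + o² (S(o) = o² + 5 = 5 + o²)
G(g) = 65 - g*(-5 + g) (G(g) = 2 - ((-14 - 1*7²) + (-5 + g)*g) = 2 - ((-14 - 1*49) + g*(-5 + g)) = 2 - ((-14 - 49) + g*(-5 + g)) = 2 - (-63 + g*(-5 + g)) = 2 + (63 - g*(-5 + g)) = 65 - g*(-5 + g))
F(v(17, 12))/G(S(1)) = (-6*17)/(65 - (5 + 1²)² + 5*(5 + 1²)) = (-1*102)/(65 - (5 + 1)² + 5*(5 + 1)) = -102/(65 - 1*6² + 5*6) = -102/(65 - 1*36 + 30) = -102/(65 - 36 + 30) = -102/59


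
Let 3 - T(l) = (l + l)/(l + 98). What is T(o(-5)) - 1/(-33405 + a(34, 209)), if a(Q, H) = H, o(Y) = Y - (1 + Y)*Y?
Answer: 8929797/2423308 ≈ 3.6850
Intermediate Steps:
o(Y) = Y - Y*(1 + Y)
T(l) = 3 - 2*l/(98 + l) (T(l) = 3 - (l + l)/(l + 98) = 3 - 2*l/(98 + l))
T(o(-5)) - 1/(-33405 + a(34, 209)) = (294 - 1*(-5)²)/(98 - 1*(-5)²) - 1/(-33405 + 209) = (294 - 1*25)/(98 - 1*25) - 1/(-33196) = (294 - 25)/(98 - 25) - 1*(-1/33196) = 269/73 + 1/33196 = 8929797/2423308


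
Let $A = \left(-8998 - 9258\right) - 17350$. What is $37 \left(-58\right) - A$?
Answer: $33460$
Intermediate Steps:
$A = -35606$ ($A = \left(-8998 - 9258\right) - 17350 = -18256 - 17350 = -35606$)
$37 \left(-58\right) - A = 37 \left(-58\right) - -35606 = -2146 + 35606 = 33460$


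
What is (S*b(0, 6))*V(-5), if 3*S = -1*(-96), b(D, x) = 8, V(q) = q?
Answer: -1280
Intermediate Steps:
S = 32 (S = (-1*(-96))/3 = (1/3)*96 = 32)
(S*b(0, 6))*V(-5) = (32*8)*(-5) = 256*(-5) = -1280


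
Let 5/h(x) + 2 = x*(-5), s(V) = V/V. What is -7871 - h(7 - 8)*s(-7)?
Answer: -23618/3 ≈ -7872.7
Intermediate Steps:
s(V) = 1
h(x) = 5/(-2 - 5*x) (h(x) = 5/(-2 + x*(-5)) = 5/(-2 - 5*x))
-7871 - h(7 - 8)*s(-7) = -7871 - (-5/(2 + 5*(7 - 8))) = -7871 - (-5/(2 + 5*(-1))) = -7871 - (-5/(2 - 5)) = -7871 - (-5/(-3)) = -7871 - (-5*(-⅓)) = -7871 - 5/3 = -23618/3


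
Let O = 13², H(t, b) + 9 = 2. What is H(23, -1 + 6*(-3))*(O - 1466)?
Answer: 9079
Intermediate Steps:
H(t, b) = -7 (H(t, b) = -9 + 2 = -7)
O = 169
H(23, -1 + 6*(-3))*(O - 1466) = -7*(169 - 1466) = -7*(-1297) = 9079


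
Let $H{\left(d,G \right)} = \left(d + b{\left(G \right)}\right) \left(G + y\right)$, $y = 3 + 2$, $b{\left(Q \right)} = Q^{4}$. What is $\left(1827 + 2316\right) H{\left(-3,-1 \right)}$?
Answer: $-33144$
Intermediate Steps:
$y = 5$
$H{\left(d,G \right)} = \left(5 + G\right) \left(d + G^{4}\right)$ ($H{\left(d,G \right)} = \left(d + G^{4}\right) \left(G + 5\right) = \left(d + G^{4}\right) \left(5 + G\right) = \left(5 + G\right) \left(d + G^{4}\right)$)
$\left(1827 + 2316\right) H{\left(-3,-1 \right)} = \left(1827 + 2316\right) \left(\left(-1\right)^{5} + 5 \left(-3\right) + 5 \left(-1\right)^{4} - -3\right) = 4143 \left(-1 - 15 + 5 \cdot 1 + 3\right) = 4143 \left(-1 - 15 + 5 + 3\right) = 4143 \left(-8\right) = -33144$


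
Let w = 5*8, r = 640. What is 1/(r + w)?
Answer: 1/680 ≈ 0.0014706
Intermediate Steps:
w = 40
1/(r + w) = 1/(640 + 40) = 1/680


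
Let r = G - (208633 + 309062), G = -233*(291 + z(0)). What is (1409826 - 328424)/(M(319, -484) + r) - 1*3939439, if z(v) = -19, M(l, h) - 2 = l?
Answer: -1143915140326/290375 ≈ -3.9394e+6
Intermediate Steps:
M(l, h) = 2 + l
G = -63376 (G = -233*(291 - 19) = -233*272 = -63376)
r = -581071 (r = -63376 - (208633 + 309062) = -63376 - 1*517695 = -63376 - 517695 = -581071)
(1409826 - 328424)/(M(319, -484) + r) - 1*3939439 = (1409826 - 328424)/((2 + 319) - 581071) - 1*3939439 = 1081402/(321 - 581071) - 3939439 = 1081402/(-580750) - 3939439 = 1081402*(-1/580750) - 3939439 = -540701/290375 - 3939439 = -1143915140326/290375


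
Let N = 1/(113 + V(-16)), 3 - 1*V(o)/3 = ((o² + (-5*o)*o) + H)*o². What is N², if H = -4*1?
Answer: 1/623509219876 ≈ 1.6038e-12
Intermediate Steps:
H = -4
V(o) = 9 - 3*o²*(-4 - 4*o²) (V(o) = 9 - 3*((o² + (-5*o)*o) - 4)*o² = 9 - 3*((o² - 5*o²) - 4)*o² = 9 - 3*(-4*o² - 4)*o² = 9 - 3*(-4 - 4*o²)*o² = 9 - 3*o²*(-4 - 4*o²))
N = 1/789626 (N = 1/(113 + (9 + 12*(-16)² + 12*(-16)⁴)) = 1/(113 + (9 + 12*256 + 12*65536)) = 1/(113 + (9 + 3072 + 786432)) = 1/(113 + 789513) = 1/789626 ≈ 1.2664e-6)
N² = (1/789626)² = 1/623509219876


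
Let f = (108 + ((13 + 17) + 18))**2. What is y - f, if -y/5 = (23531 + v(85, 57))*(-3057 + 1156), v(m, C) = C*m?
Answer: 269689544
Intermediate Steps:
y = 269713880 (y = -5*(23531 + 57*85)*(-3057 + 1156) = -5*(23531 + 4845)*(-1901) = -141880*(-1901) = -5*(-53942776) = 269713880)
f = 24336 (f = (108 + (30 + 18))**2 = (108 + 48)**2 = 156**2 = 24336)
y - f = 269713880 - 1*24336 = 269713880 - 24336 = 269689544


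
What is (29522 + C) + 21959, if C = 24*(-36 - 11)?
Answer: 50353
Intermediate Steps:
C = -1128 (C = 24*(-47) = -1128)
(29522 + C) + 21959 = (29522 - 1128) + 21959 = 28394 + 21959 = 50353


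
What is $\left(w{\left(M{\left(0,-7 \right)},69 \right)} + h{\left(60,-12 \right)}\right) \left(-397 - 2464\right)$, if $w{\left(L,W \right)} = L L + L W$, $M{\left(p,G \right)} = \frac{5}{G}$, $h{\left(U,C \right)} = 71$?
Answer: $- \frac{3115629}{49} \approx -63584.0$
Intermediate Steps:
$w{\left(L,W \right)} = L^{2} + L W$
$\left(w{\left(M{\left(0,-7 \right)},69 \right)} + h{\left(60,-12 \right)}\right) \left(-397 - 2464\right) = \left(\frac{5}{-7} \left(\frac{5}{-7} + 69\right) + 71\right) \left(-397 - 2464\right) = \left(5 \left(- \frac{1}{7}\right) \left(5 \left(- \frac{1}{7}\right) + 69\right) + 71\right) \left(-2861\right) = \left(- \frac{5 \left(- \frac{5}{7} + 69\right)}{7} + 71\right) \left(-2861\right) = \left(\left(- \frac{5}{7}\right) \frac{478}{7} + 71\right) \left(-2861\right) = \left(- \frac{2390}{49} + 71\right) \left(-2861\right) = \frac{1089}{49} \left(-2861\right) = - \frac{3115629}{49}$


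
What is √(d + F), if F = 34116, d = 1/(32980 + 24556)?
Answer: √1764645461123/7192 ≈ 184.71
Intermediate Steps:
d = 1/57536 ≈ 1.7380e-5
√(d + F) = √(1/57536 + 34116) = √(1962898177/57536) = √1764645461123/7192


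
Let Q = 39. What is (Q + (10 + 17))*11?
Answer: 726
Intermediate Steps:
(Q + (10 + 17))*11 = (39 + (10 + 17))*11 = (39 + 27)*11 = 66*11 = 726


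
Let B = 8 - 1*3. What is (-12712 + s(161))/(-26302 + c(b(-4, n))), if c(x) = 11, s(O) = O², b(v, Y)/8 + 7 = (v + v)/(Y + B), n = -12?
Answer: -13209/26291 ≈ -0.50242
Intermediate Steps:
B = 5 (B = 8 - 3 = 5)
b(v, Y) = -56 + 16*v/(5 + Y) (b(v, Y) = -56 + 8*((v + v)/(Y + 5)) = -56 + 8*((2*v)/(5 + Y)) = -56 + 8*(2*v/(5 + Y)) = -56 + 16*v/(5 + Y))
(-12712 + s(161))/(-26302 + c(b(-4, n))) = (-12712 + 161²)/(-26302 + 11) = (-12712 + 25921)/(-26291) = 13209*(-1/26291) = -13209/26291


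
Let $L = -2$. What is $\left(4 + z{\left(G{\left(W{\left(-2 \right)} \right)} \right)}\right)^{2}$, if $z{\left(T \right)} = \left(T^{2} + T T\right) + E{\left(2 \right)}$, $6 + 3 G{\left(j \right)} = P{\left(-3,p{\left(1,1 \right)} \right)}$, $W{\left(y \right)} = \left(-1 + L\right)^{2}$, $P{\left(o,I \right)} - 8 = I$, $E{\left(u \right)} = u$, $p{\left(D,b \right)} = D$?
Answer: $64$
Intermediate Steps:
$P{\left(o,I \right)} = 8 + I$
$W{\left(y \right)} = 9$ ($W{\left(y \right)} = \left(-1 - 2\right)^{2} = \left(-3\right)^{2} = 9$)
$G{\left(j \right)} = 1$ ($G{\left(j \right)} = -2 + \frac{8 + 1}{3} = -2 + \frac{1}{3} \cdot 9 = -2 + 3 = 1$)
$z{\left(T \right)} = 2 + 2 T^{2}$ ($z{\left(T \right)} = \left(T^{2} + T T\right) + 2 = \left(T^{2} + T^{2}\right) + 2 = 2 T^{2} + 2 = 2 + 2 T^{2}$)
$\left(4 + z{\left(G{\left(W{\left(-2 \right)} \right)} \right)}\right)^{2} = \left(4 + \left(2 + 2 \cdot 1^{2}\right)\right)^{2} = \left(4 + \left(2 + 2 \cdot 1\right)\right)^{2} = \left(4 + \left(2 + 2\right)\right)^{2} = \left(4 + 4\right)^{2} = 8^{2} = 64$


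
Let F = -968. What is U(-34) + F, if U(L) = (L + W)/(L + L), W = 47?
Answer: -65837/68 ≈ -968.19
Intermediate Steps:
U(L) = (47 + L)/(2*L) (U(L) = (L + 47)/(L + L) = (47 + L)/((2*L)) = (47 + L)*(1/(2*L)) = (47 + L)/(2*L))
U(-34) + F = (½)*(47 - 34)/(-34) - 968 = (½)*(-1/34)*13 - 968 = -13/68 - 968 = -65837/68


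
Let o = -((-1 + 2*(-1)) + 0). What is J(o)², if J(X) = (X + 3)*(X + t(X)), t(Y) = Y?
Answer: 1296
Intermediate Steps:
o = 3 (o = -((-1 - 2) + 0) = -(-3 + 0) = -1*(-3) = 3)
J(X) = 2*X*(3 + X) (J(X) = (X + 3)*(X + X) = (3 + X)*(2*X) = 2*X*(3 + X))
J(o)² = (2*3*(3 + 3))² = (2*3*6)² = 36² = 1296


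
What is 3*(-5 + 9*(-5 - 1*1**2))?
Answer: -177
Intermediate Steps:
3*(-5 + 9*(-5 - 1*1**2)) = 3*(-5 + 9*(-5 - 1*1)) = 3*(-5 + 9*(-5 - 1)) = 3*(-5 + 9*(-6)) = 3*(-5 - 54) = 3*(-59) = -177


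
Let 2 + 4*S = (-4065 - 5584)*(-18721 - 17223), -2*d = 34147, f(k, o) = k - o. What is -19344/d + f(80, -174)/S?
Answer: 6708974109652/5921493656569 ≈ 1.1330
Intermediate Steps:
d = -34147/2 (d = -1/2*34147 = -34147/2 ≈ -17074.)
S = 173411827/2 (S = -1/2 + ((-4065 - 5584)*(-18721 - 17223))/4 = -1/2 + (-9649*(-35944))/4 = -1/2 + (1/4)*346823656 = -1/2 + 86705914 = 173411827/2 ≈ 8.6706e+7)
-19344/d + f(80, -174)/S = -19344/(-34147/2) + (80 - 1*(-174))/(173411827/2) = -19344*(-2/34147) + (80 + 174)*(2/173411827) = 38688/34147 + 254*(2/173411827) = 38688/34147 + 508/173411827 = 6708974109652/5921493656569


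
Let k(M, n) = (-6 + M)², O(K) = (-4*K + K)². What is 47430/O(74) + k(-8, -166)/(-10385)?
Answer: 26827827/28434130 ≈ 0.94351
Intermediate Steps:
O(K) = 9*K² (O(K) = (-3*K)² = 9*K²)
47430/O(74) + k(-8, -166)/(-10385) = 47430/((9*74²)) + (-6 - 8)²/(-10385) = 47430/((9*5476)) + (-14)²*(-1/10385) = 47430/49284 + 196*(-1/10385) = 47430*(1/49284) - 196/10385 = 2635/2738 - 196/10385 = 26827827/28434130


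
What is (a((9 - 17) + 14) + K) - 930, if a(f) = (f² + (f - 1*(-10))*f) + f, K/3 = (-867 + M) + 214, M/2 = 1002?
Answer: 3261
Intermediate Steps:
M = 2004 (M = 2*1002 = 2004)
K = 4053 (K = 3*((-867 + 2004) + 214) = 3*(1137 + 214) = 3*1351 = 4053)
a(f) = f + f² + f*(10 + f) (a(f) = (f² + (f + 10)*f) + f = (f² + (10 + f)*f) + f = (f² + f*(10 + f)) + f = f + f² + f*(10 + f))
(a((9 - 17) + 14) + K) - 930 = (((9 - 17) + 14)*(11 + 2*((9 - 17) + 14)) + 4053) - 930 = ((-8 + 14)*(11 + 2*(-8 + 14)) + 4053) - 930 = (6*(11 + 2*6) + 4053) - 930 = (6*(11 + 12) + 4053) - 930 = (6*23 + 4053) - 930 = (138 + 4053) - 930 = 4191 - 930 = 3261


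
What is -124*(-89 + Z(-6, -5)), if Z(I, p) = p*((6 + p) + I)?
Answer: 7936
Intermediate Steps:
Z(I, p) = p*(6 + I + p)
-124*(-89 + Z(-6, -5)) = -124*(-89 - 5*(6 - 6 - 5)) = -124*(-89 - 5*(-5)) = -124*(-89 + 25) = -124*(-64) = 7936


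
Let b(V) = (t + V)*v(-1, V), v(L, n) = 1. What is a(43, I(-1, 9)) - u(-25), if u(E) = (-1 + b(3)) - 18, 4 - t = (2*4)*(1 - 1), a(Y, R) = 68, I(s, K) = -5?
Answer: 80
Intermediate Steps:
t = 4 (t = 4 - 2*4*(1 - 1) = 4 - 8*0 = 4 - 1*0 = 4 + 0 = 4)
b(V) = 4 + V (b(V) = (4 + V)*1 = 4 + V)
u(E) = -12 (u(E) = (-1 + (4 + 3)) - 18 = (-1 + 7) - 18 = 6 - 18 = -12)
a(43, I(-1, 9)) - u(-25) = 68 - 1*(-12) = 68 + 12 = 80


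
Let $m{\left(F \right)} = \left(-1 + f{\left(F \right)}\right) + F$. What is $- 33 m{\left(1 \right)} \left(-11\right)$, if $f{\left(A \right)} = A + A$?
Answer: $726$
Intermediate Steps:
$f{\left(A \right)} = 2 A$
$m{\left(F \right)} = -1 + 3 F$ ($m{\left(F \right)} = \left(-1 + 2 F\right) + F = -1 + 3 F$)
$- 33 m{\left(1 \right)} \left(-11\right) = - 33 \left(-1 + 3 \cdot 1\right) \left(-11\right) = - 33 \left(-1 + 3\right) \left(-11\right) = \left(-33\right) 2 \left(-11\right) = \left(-66\right) \left(-11\right) = 726$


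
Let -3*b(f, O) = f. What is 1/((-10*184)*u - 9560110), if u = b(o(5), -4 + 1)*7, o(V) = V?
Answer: -3/28615930 ≈ -1.0484e-7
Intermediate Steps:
b(f, O) = -f/3
u = -35/3 (u = -⅓*5*7 = -5/3*7 = -35/3 ≈ -11.667)
1/((-10*184)*u - 9560110) = 1/(-10*184*(-35/3) - 9560110) = 1/(-1840*(-35/3) - 9560110) = 1/(64400/3 - 9560110) = 1/(-28615930/3) = -3/28615930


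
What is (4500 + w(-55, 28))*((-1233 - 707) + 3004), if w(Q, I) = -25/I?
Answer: 4787050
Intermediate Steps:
(4500 + w(-55, 28))*((-1233 - 707) + 3004) = (4500 - 25/28)*((-1233 - 707) + 3004) = (4500 - 25*1/28)*(-1940 + 3004) = (4500 - 25/28)*1064 = (125975/28)*1064 = 4787050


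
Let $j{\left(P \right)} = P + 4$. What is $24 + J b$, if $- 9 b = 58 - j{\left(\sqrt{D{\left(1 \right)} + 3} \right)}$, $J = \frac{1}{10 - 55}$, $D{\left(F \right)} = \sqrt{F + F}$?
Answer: $\frac{362}{15} - \frac{\sqrt{3 + \sqrt{2}}}{405} \approx 24.128$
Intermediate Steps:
$D{\left(F \right)} = \sqrt{2} \sqrt{F}$ ($D{\left(F \right)} = \sqrt{2 F} = \sqrt{2} \sqrt{F}$)
$j{\left(P \right)} = 4 + P$
$J = - \frac{1}{45}$ ($J = \frac{1}{-45} = - \frac{1}{45} \approx -0.022222$)
$b = -6 + \frac{\sqrt{3 + \sqrt{2}}}{9}$ ($b = - \frac{58 - \left(4 + \sqrt{\sqrt{2} \sqrt{1} + 3}\right)}{9} = - \frac{58 - \left(4 + \sqrt{\sqrt{2} \cdot 1 + 3}\right)}{9} = - \frac{58 - \left(4 + \sqrt{\sqrt{2} + 3}\right)}{9} = - \frac{58 - \left(4 + \sqrt{3 + \sqrt{2}}\right)}{9} = - \frac{54 - \sqrt{3 + \sqrt{2}}}{9} = -6 + \frac{\sqrt{3 + \sqrt{2}}}{9} \approx -5.7666$)
$24 + J b = 24 - \frac{-6 + \frac{\sqrt{3 + \sqrt{2}}}{9}}{45} = 24 + \left(\frac{2}{15} - \frac{\sqrt{3 + \sqrt{2}}}{405}\right) = \frac{362}{15} - \frac{\sqrt{3 + \sqrt{2}}}{405}$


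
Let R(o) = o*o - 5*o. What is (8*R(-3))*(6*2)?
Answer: 2304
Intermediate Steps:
R(o) = o² - 5*o
(8*R(-3))*(6*2) = (8*(-3*(-5 - 3)))*(6*2) = (8*(-3*(-8)))*12 = (8*24)*12 = 192*12 = 2304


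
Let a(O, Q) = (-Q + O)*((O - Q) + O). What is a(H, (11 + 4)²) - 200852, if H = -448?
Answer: 553581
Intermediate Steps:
a(O, Q) = (O - Q)*(-Q + 2*O)
a(H, (11 + 4)²) - 200852 = (((11 + 4)²)² + 2*(-448)² - 3*(-448)*(11 + 4)²) - 200852 = ((15²)² + 2*200704 - 3*(-448)*15²) - 200852 = (225² + 401408 - 3*(-448)*225) - 200852 = (50625 + 401408 + 302400) - 200852 = 754433 - 200852 = 553581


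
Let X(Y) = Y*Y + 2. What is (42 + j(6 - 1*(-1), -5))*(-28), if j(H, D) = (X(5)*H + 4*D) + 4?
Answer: -6020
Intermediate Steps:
X(Y) = 2 + Y² (X(Y) = Y² + 2 = 2 + Y²)
j(H, D) = 4 + 4*D + 27*H (j(H, D) = ((2 + 5²)*H + 4*D) + 4 = ((2 + 25)*H + 4*D) + 4 = (27*H + 4*D) + 4 = (4*D + 27*H) + 4 = 4 + 4*D + 27*H)
(42 + j(6 - 1*(-1), -5))*(-28) = (42 + (4 + 4*(-5) + 27*(6 - 1*(-1))))*(-28) = (42 + (4 - 20 + 27*(6 + 1)))*(-28) = (42 + (4 - 20 + 27*7))*(-28) = (42 + (4 - 20 + 189))*(-28) = (42 + 173)*(-28) = 215*(-28) = -6020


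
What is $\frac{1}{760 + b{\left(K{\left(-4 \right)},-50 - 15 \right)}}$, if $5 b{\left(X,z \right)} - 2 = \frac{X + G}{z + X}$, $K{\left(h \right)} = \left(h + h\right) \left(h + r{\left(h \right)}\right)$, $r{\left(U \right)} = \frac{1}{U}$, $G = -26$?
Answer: $\frac{155}{117854} \approx 0.0013152$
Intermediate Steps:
$K{\left(h \right)} = 2 h \left(h + \frac{1}{h}\right)$ ($K{\left(h \right)} = \left(h + h\right) \left(h + \frac{1}{h}\right) = 2 h \left(h + \frac{1}{h}\right)$)
$b{\left(X,z \right)} = \frac{2}{5} + \frac{-26 + X}{5 \left(X + z\right)}$ ($b{\left(X,z \right)} = \frac{2}{5} + \frac{\left(X - 26\right) \frac{1}{z + X}}{5} = \frac{2}{5} + \frac{\left(-26 + X\right) \frac{1}{X + z}}{5} = \frac{2}{5} + \frac{\frac{1}{X + z} \left(-26 + X\right)}{5} = \frac{2}{5} + \frac{-26 + X}{5 \left(X + z\right)}$)
$\frac{1}{760 + b{\left(K{\left(-4 \right)},-50 - 15 \right)}} = \frac{1}{760 + \frac{-26 + 2 \left(-50 - 15\right) + 3 \left(2 + 2 \left(-4\right)^{2}\right)}{5 \left(\left(2 + 2 \left(-4\right)^{2}\right) - 65\right)}} = \frac{1}{760 + \frac{-26 + 2 \left(-50 - 15\right) + 3 \left(2 + 2 \cdot 16\right)}{5 \left(\left(2 + 2 \cdot 16\right) - 65\right)}} = \frac{1}{760 + \frac{-26 + 2 \left(-65\right) + 3 \left(2 + 32\right)}{5 \left(\left(2 + 32\right) - 65\right)}} = \frac{1}{760 + \frac{-26 - 130 + 3 \cdot 34}{5 \left(34 - 65\right)}} = \frac{1}{760 + \frac{-26 - 130 + 102}{5 \left(-31\right)}} = \frac{1}{760 + \frac{1}{5} \left(- \frac{1}{31}\right) \left(-54\right)} = \frac{1}{760 + \frac{54}{155}} = \frac{1}{\frac{117854}{155}} = \frac{155}{117854}$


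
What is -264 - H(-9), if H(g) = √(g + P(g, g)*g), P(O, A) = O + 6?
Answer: -264 - 3*√2 ≈ -268.24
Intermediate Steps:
P(O, A) = 6 + O
H(g) = √(g + g*(6 + g)) (H(g) = √(g + (6 + g)*g) = √(g + g*(6 + g)))
-264 - H(-9) = -264 - √(-9*(7 - 9)) = -264 - √(-9*(-2)) = -264 - √18 = -264 - 3*√2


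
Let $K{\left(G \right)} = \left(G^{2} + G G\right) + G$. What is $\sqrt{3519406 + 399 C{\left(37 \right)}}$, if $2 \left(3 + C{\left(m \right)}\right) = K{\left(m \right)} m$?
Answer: $\frac{\sqrt{96007486}}{2} \approx 4899.2$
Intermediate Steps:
$K{\left(G \right)} = G + 2 G^{2}$ ($K{\left(G \right)} = \left(G^{2} + G^{2}\right) + G = 2 G^{2} + G = G + 2 G^{2}$)
$C{\left(m \right)} = -3 + \frac{m^{2} \left(1 + 2 m\right)}{2}$ ($C{\left(m \right)} = -3 + \frac{m \left(1 + 2 m\right) m}{2} = -3 + \frac{m^{2} \left(1 + 2 m\right)}{2}$)
$\sqrt{3519406 + 399 C{\left(37 \right)}} = \sqrt{3519406 + 399 \left(-3 + 37^{3} + \frac{37^{2}}{2}\right)} = \sqrt{3519406 + 399 \left(-3 + 50653 + \frac{1}{2} \cdot 1369\right)} = \sqrt{3519406 + 399 \left(-3 + 50653 + \frac{1369}{2}\right)} = \sqrt{3519406 + 399 \cdot \frac{102669}{2}} = \sqrt{3519406 + \frac{40964931}{2}} = \sqrt{\frac{48003743}{2}} = \frac{\sqrt{96007486}}{2}$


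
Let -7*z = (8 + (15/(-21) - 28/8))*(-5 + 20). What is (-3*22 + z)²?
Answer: 52751169/9604 ≈ 5492.6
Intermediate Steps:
z = -795/98 (z = -(8 + (15/(-21) - 28/8))*(-5 + 20)/7 = -(8 + (15*(-1/21) - 28*⅛))*15/7 = -(8 + (-5/7 - 7/2))*15/7 = -(8 - 59/14)*15/7 = -53*15/98 = -⅐*795/14 = -795/98 ≈ -8.1122)
(-3*22 + z)² = (-3*22 - 795/98)² = (-66 - 795/98)² = (-7263/98)² = 52751169/9604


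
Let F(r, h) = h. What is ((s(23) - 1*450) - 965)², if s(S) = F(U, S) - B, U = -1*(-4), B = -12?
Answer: 1904400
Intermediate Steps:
U = 4
s(S) = 12 + S (s(S) = S - 1*(-12) = S + 12 = 12 + S)
((s(23) - 1*450) - 965)² = (((12 + 23) - 1*450) - 965)² = ((35 - 450) - 965)² = (-415 - 965)² = (-1380)² = 1904400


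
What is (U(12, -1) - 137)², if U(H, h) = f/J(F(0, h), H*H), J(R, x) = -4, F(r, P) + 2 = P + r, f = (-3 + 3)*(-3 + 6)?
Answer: 18769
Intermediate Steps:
f = 0 (f = 0*3 = 0)
F(r, P) = -2 + P + r (F(r, P) = -2 + (P + r) = -2 + P + r)
U(H, h) = 0 (U(H, h) = 0/(-4) = 0*(-¼) = 0)
(U(12, -1) - 137)² = (0 - 137)² = (-137)² = 18769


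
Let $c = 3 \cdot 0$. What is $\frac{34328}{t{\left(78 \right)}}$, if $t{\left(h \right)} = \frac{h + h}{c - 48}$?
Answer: $- \frac{137312}{13} \approx -10562.0$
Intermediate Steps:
$c = 0$
$t{\left(h \right)} = - \frac{h}{24}$ ($t{\left(h \right)} = \frac{h + h}{0 - 48} = \frac{2 h}{-48} = 2 h \left(- \frac{1}{48}\right) = - \frac{h}{24}$)
$\frac{34328}{t{\left(78 \right)}} = \frac{34328}{\left(- \frac{1}{24}\right) 78} = \frac{34328}{- \frac{13}{4}} = 34328 \left(- \frac{4}{13}\right) = - \frac{137312}{13}$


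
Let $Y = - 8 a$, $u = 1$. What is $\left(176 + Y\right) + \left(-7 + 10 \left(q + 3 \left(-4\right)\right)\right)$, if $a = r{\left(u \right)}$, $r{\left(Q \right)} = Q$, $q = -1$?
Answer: $31$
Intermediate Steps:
$a = 1$
$Y = -8$ ($Y = \left(-8\right) 1 = -8$)
$\left(176 + Y\right) + \left(-7 + 10 \left(q + 3 \left(-4\right)\right)\right) = \left(176 - 8\right) + \left(-7 + 10 \left(-1 + 3 \left(-4\right)\right)\right) = 168 + \left(-7 + 10 \left(-1 - 12\right)\right) = 168 + \left(-7 + 10 \left(-13\right)\right) = 168 - 137 = 31$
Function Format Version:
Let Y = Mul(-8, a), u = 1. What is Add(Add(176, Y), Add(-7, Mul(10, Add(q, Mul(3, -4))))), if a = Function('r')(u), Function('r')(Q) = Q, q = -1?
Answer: 31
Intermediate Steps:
a = 1
Y = -8 (Y = Mul(-8, 1) = -8)
Add(Add(176, Y), Add(-7, Mul(10, Add(q, Mul(3, -4))))) = Add(Add(176, -8), Add(-7, Mul(10, Add(-1, Mul(3, -4))))) = Add(168, Add(-7, Mul(10, Add(-1, -12)))) = Add(168, Add(-7, Mul(10, -13))) = Add(168, Add(-7, -130)) = Add(168, -137) = 31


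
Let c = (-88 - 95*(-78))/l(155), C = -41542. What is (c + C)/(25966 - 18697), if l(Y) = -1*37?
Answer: -514792/89651 ≈ -5.7422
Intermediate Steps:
l(Y) = -37
c = -7322/37 (c = (-88 - 95*(-78))/(-37) = (-88 + 7410)*(-1/37) = 7322*(-1/37) = -7322/37 ≈ -197.89)
(c + C)/(25966 - 18697) = (-7322/37 - 41542)/(25966 - 18697) = -1544376/37/7269 = -1544376/37*1/7269 = -514792/89651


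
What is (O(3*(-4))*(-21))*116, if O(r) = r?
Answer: 29232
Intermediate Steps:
(O(3*(-4))*(-21))*116 = ((3*(-4))*(-21))*116 = -12*(-21)*116 = 252*116 = 29232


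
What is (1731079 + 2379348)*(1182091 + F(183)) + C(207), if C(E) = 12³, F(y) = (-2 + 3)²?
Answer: 4858902875012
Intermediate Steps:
F(y) = 1 (F(y) = 1² = 1)
C(E) = 1728
(1731079 + 2379348)*(1182091 + F(183)) + C(207) = (1731079 + 2379348)*(1182091 + 1) + 1728 = 4110427*1182092 + 1728 = 4858902873284 + 1728 = 4858902875012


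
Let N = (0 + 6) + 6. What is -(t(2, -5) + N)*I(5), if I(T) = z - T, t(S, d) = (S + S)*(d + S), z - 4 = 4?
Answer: 0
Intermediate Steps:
z = 8 (z = 4 + 4 = 8)
N = 12 (N = 6 + 6 = 12)
t(S, d) = 2*S*(S + d) (t(S, d) = (2*S)*(S + d) = 2*S*(S + d))
I(T) = 8 - T
-(t(2, -5) + N)*I(5) = -(2*2*(2 - 5) + 12)*(8 - 1*5) = -(2*2*(-3) + 12)*(8 - 5) = -(-12 + 12)*3 = -0*3 = -1*0 = 0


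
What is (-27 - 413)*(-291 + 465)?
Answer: -76560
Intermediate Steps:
(-27 - 413)*(-291 + 465) = -440*174 = -76560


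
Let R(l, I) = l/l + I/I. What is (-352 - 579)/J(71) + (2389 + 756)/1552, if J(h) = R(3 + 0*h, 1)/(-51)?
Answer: 36848401/1552 ≈ 23743.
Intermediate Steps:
R(l, I) = 2 (R(l, I) = 1 + 1 = 2)
J(h) = -2/51 (J(h) = 2/(-51) = 2*(-1/51) = -2/51)
(-352 - 579)/J(71) + (2389 + 756)/1552 = (-352 - 579)/(-2/51) + (2389 + 756)/1552 = -931*(-51/2) + 3145*(1/1552) = 47481/2 + 3145/1552 = 36848401/1552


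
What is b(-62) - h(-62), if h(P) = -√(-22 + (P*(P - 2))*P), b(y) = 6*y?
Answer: -372 + I*√246038 ≈ -372.0 + 496.02*I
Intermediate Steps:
h(P) = -√(-22 + P²*(-2 + P)) (h(P) = -√(-22 + (P*(-2 + P))*P) = -√(-22 + P²*(-2 + P)))
b(-62) - h(-62) = 6*(-62) - (-1)*√(-22 + (-62)³ - 2*(-62)²) = -372 - (-1)*√(-22 - 238328 - 2*3844) = -372 - (-1)*√(-22 - 238328 - 7688) = -372 - (-1)*√(-246038) = -372 - (-1)*I*√246038 = -372 + I*√246038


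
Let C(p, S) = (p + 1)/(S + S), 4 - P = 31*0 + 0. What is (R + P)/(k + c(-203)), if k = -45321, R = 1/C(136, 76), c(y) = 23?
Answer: -350/3102913 ≈ -0.00011280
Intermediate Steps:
P = 4 (P = 4 - (31*0 + 0) = 4 - (0 + 0) = 4 - 1*0 = 4 + 0 = 4)
C(p, S) = (1 + p)/(2*S) (C(p, S) = (1 + p)/((2*S)) = (1 + p)*(1/(2*S)) = (1 + p)/(2*S))
R = 152/137 (R = 1/((½)*(1 + 136)/76) = 1/((½)*(1/76)*137) = 1/(137/152) = 152/137 ≈ 1.1095)
(R + P)/(k + c(-203)) = (152/137 + 4)/(-45321 + 23) = (700/137)/(-45298) = (700/137)*(-1/45298) = -350/3102913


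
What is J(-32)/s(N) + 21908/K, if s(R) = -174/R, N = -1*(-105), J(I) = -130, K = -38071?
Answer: 85976193/1104059 ≈ 77.873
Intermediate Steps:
N = 105
J(-32)/s(N) + 21908/K = -130/((-174/105)) + 21908/(-38071) = -130/((-174*1/105)) + 21908*(-1/38071) = -130/(-58/35) - 21908/38071 = -130*(-35/58) - 21908/38071 = 2275/29 - 21908/38071 = 85976193/1104059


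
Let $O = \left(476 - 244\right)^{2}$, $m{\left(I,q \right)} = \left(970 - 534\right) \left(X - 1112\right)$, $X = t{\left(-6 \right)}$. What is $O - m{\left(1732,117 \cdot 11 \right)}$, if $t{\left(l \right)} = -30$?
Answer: $551736$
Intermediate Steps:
$X = -30$
$m{\left(I,q \right)} = -497912$ ($m{\left(I,q \right)} = \left(970 - 534\right) \left(-30 - 1112\right) = 436 \left(-1142\right) = -497912$)
$O = 53824$ ($O = 232^{2} = 53824$)
$O - m{\left(1732,117 \cdot 11 \right)} = 53824 - -497912 = 53824 + 497912 = 551736$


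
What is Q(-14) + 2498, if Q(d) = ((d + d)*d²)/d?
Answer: 2890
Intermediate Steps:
Q(d) = 2*d² (Q(d) = ((2*d)*d²)/d = (2*d³)/d = 2*d²)
Q(-14) + 2498 = 2*(-14)² + 2498 = 2*196 + 2498 = 392 + 2498 = 2890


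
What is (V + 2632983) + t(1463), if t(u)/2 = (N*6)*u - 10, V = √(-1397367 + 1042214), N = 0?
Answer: 2632963 + I*√355153 ≈ 2.633e+6 + 595.95*I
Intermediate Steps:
V = I*√355153 (V = √(-355153) = I*√355153 ≈ 595.95*I)
t(u) = -20 (t(u) = 2*((0*6)*u - 10) = 2*(0*u - 10) = 2*(0 - 10) = 2*(-10) = -20)
(V + 2632983) + t(1463) = (I*√355153 + 2632983) - 20 = (2632983 + I*√355153) - 20 = 2632963 + I*√355153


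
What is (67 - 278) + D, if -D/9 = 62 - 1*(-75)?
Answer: -1444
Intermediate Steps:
D = -1233 (D = -9*(62 - 1*(-75)) = -9*(62 + 75) = -9*137 = -1233)
(67 - 278) + D = (67 - 278) - 1233 = -211 - 1233 = -1444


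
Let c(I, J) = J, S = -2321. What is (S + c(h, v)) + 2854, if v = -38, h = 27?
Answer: 495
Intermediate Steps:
(S + c(h, v)) + 2854 = (-2321 - 38) + 2854 = -2359 + 2854 = 495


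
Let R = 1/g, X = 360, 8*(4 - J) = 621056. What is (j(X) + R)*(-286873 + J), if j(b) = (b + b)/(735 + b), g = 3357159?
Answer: -58737041616205/245072607 ≈ -2.3967e+5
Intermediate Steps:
J = -77628 (J = 4 - ⅛*621056 = 4 - 77632 = -77628)
j(b) = 2*b/(735 + b) (j(b) = (2*b)/(735 + b) = 2*b/(735 + b))
R = 1/3357159 ≈ 2.9787e-7
(j(X) + R)*(-286873 + J) = (2*360/(735 + 360) + 1/3357159)*(-286873 - 77628) = (2*360/1095 + 1/3357159)*(-364501) = (2*360*(1/1095) + 1/3357159)*(-364501) = (48/73 + 1/3357159)*(-364501) = (161143705/245072607)*(-364501) = -58737041616205/245072607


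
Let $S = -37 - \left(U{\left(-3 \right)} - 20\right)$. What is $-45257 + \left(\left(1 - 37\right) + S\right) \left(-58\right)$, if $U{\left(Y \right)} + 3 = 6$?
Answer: $-42009$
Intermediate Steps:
$U{\left(Y \right)} = 3$ ($U{\left(Y \right)} = -3 + 6 = 3$)
$S = -20$ ($S = -37 - \left(3 - 20\right) = -37 - -17 = -37 + 17 = -20$)
$-45257 + \left(\left(1 - 37\right) + S\right) \left(-58\right) = -45257 + \left(\left(1 - 37\right) - 20\right) \left(-58\right) = -45257 + \left(-36 - 20\right) \left(-58\right) = -45257 - -3248 = -45257 + 3248 = -42009$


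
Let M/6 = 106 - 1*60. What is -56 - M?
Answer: -332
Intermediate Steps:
M = 276 (M = 6*(106 - 1*60) = 6*(106 - 60) = 6*46 = 276)
-56 - M = -56 - 1*276 = -56 - 276 = -332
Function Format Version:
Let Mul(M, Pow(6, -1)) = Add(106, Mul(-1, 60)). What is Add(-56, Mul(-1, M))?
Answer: -332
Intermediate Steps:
M = 276 (M = Mul(6, Add(106, Mul(-1, 60))) = Mul(6, Add(106, -60)) = Mul(6, 46) = 276)
Add(-56, Mul(-1, M)) = Add(-56, Mul(-1, 276)) = Add(-56, -276) = -332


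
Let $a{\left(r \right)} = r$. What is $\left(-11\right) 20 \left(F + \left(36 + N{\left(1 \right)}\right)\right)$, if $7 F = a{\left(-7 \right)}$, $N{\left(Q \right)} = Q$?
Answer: $-7920$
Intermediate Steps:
$F = -1$ ($F = \frac{1}{7} \left(-7\right) = -1$)
$\left(-11\right) 20 \left(F + \left(36 + N{\left(1 \right)}\right)\right) = \left(-11\right) 20 \left(-1 + \left(36 + 1\right)\right) = - 220 \left(-1 + 37\right) = \left(-220\right) 36 = -7920$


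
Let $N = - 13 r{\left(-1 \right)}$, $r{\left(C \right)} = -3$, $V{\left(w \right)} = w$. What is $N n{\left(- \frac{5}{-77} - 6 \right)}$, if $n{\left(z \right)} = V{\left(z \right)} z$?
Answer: $\frac{8145111}{5929} \approx 1373.8$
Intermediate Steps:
$N = 39$ ($N = \left(-13\right) \left(-3\right) = 39$)
$n{\left(z \right)} = z^{2}$ ($n{\left(z \right)} = z z = z^{2}$)
$N n{\left(- \frac{5}{-77} - 6 \right)} = 39 \left(- \frac{5}{-77} - 6\right)^{2} = 39 \left(\left(-5\right) \left(- \frac{1}{77}\right) - 6\right)^{2} = 39 \left(\frac{5}{77} - 6\right)^{2} = 39 \left(- \frac{457}{77}\right)^{2} = 39 \cdot \frac{208849}{5929} = \frac{8145111}{5929}$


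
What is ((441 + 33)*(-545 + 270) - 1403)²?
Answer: 17358853009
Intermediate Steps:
((441 + 33)*(-545 + 270) - 1403)² = (474*(-275) - 1403)² = (-130350 - 1403)² = (-131753)² = 17358853009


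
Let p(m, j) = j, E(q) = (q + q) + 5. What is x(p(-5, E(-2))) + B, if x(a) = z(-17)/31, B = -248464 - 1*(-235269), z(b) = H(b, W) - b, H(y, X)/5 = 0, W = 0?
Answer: -409028/31 ≈ -13194.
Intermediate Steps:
E(q) = 5 + 2*q (E(q) = 2*q + 5 = 5 + 2*q)
H(y, X) = 0 (H(y, X) = 5*0 = 0)
z(b) = -b (z(b) = 0 - b = -b)
B = -13195 (B = -248464 + 235269 = -13195)
x(a) = 17/31 (x(a) = -1*(-17)/31 = 17*(1/31) = 17/31)
x(p(-5, E(-2))) + B = 17/31 - 13195 = -409028/31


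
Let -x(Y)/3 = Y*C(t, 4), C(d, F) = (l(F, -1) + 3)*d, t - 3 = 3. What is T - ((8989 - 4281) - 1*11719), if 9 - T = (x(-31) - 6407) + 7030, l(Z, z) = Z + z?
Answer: 3049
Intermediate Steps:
t = 6 (t = 3 + 3 = 6)
C(d, F) = d*(2 + F) (C(d, F) = ((F - 1) + 3)*d = ((-1 + F) + 3)*d = (2 + F)*d = d*(2 + F))
x(Y) = -108*Y (x(Y) = -3*Y*6*(2 + 4) = -3*Y*6*6 = -3*Y*36 = -108*Y)
T = -3962 (T = 9 - ((-108*(-31) - 6407) + 7030) = 9 - ((3348 - 6407) + 7030) = 9 - (-3059 + 7030) = 9 - 1*3971 = 9 - 3971 = -3962)
T - ((8989 - 4281) - 1*11719) = -3962 - ((8989 - 4281) - 1*11719) = -3962 - (4708 - 11719) = -3962 - 1*(-7011) = -3962 + 7011 = 3049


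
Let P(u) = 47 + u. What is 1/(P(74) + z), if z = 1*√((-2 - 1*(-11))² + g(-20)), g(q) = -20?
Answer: 121/14580 - √61/14580 ≈ 0.0077634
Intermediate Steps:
z = √61 (z = 1*√((-2 - 1*(-11))² - 20) = 1*√((-2 + 11)² - 20) = 1*√(9² - 20) = 1*√(81 - 20) = 1*√61 = √61 ≈ 7.8102)
1/(P(74) + z) = 1/((47 + 74) + √61) = 1/(121 + √61)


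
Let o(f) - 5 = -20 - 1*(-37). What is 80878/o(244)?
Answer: 40439/11 ≈ 3676.3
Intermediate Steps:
o(f) = 22 (o(f) = 5 + (-20 - 1*(-37)) = 5 + (-20 + 37) = 5 + 17 = 22)
80878/o(244) = 80878/22 = 80878*(1/22) = 40439/11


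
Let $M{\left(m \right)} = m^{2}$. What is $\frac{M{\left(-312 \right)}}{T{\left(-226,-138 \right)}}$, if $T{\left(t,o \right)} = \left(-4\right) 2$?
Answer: $-12168$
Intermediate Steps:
$T{\left(t,o \right)} = -8$
$\frac{M{\left(-312 \right)}}{T{\left(-226,-138 \right)}} = \frac{\left(-312\right)^{2}}{-8} = 97344 \left(- \frac{1}{8}\right) = -12168$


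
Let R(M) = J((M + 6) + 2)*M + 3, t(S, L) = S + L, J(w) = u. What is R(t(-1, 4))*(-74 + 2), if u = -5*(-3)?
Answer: -3456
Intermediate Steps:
u = 15
J(w) = 15
t(S, L) = L + S
R(M) = 3 + 15*M (R(M) = 15*M + 3 = 3 + 15*M)
R(t(-1, 4))*(-74 + 2) = (3 + 15*(4 - 1))*(-74 + 2) = (3 + 15*3)*(-72) = (3 + 45)*(-72) = 48*(-72) = -3456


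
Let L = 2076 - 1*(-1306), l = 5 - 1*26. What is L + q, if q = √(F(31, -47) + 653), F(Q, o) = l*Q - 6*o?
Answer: 3382 + 2*√71 ≈ 3398.9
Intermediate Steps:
l = -21 (l = 5 - 26 = -21)
L = 3382 (L = 2076 + 1306 = 3382)
F(Q, o) = -21*Q - 6*o
q = 2*√71 (q = √((-21*31 - 6*(-47)) + 653) = √((-651 + 282) + 653) = √(-369 + 653) = √284 = 2*√71 ≈ 16.852)
L + q = 3382 + 2*√71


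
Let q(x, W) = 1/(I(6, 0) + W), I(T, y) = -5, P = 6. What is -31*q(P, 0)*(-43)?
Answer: -1333/5 ≈ -266.60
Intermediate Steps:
q(x, W) = 1/(-5 + W)
-31*q(P, 0)*(-43) = -31/(-5 + 0)*(-43) = -31/(-5)*(-43) = -31*(-⅕)*(-43) = (31/5)*(-43) = -1333/5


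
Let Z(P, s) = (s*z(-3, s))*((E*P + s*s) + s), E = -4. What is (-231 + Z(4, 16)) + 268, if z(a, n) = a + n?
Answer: 53285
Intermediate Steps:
Z(P, s) = s*(-3 + s)*(s + s² - 4*P) (Z(P, s) = (s*(-3 + s))*((-4*P + s*s) + s) = (s*(-3 + s))*((-4*P + s²) + s) = (s*(-3 + s))*((s² - 4*P) + s) = (s*(-3 + s))*(s + s² - 4*P) = s*(-3 + s)*(s + s² - 4*P))
(-231 + Z(4, 16)) + 268 = (-231 + 16*(-3 + 16)*(16 + 16² - 4*4)) + 268 = (-231 + 16*13*(16 + 256 - 16)) + 268 = (-231 + 16*13*256) + 268 = (-231 + 53248) + 268 = 53017 + 268 = 53285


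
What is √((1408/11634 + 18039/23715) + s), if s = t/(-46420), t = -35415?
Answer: √925101724308035335215/23717208130 ≈ 1.2824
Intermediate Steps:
s = 7083/9284 (s = -35415/(-46420) = -35415*(-1/46420) = 7083/9284 ≈ 0.76293)
√((1408/11634 + 18039/23715) + s) = √((1408/11634 + 18039/23715) + 7083/9284) = √((1408*(1/11634) + 18039*(1/23715)) + 7083/9284) = √((704/5817 + 6013/7905) + 7083/9284) = √(4504749/5109265 + 7083/9284) = √(78011013711/47434416260) = √925101724308035335215/23717208130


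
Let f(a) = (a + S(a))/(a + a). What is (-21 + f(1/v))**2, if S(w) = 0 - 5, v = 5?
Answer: 1089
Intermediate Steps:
S(w) = -5
f(a) = (-5 + a)/(2*a) (f(a) = (a - 5)/(a + a) = (-5 + a)/((2*a)) = (-5 + a)*(1/(2*a)) = (-5 + a)/(2*a))
(-21 + f(1/v))**2 = (-21 + (-5 + 1/5)/(2*(1/5)))**2 = (-21 + (1/2)*5*(-24/5))**2 = (-21 - 12)**2 = (-33)**2 = 1089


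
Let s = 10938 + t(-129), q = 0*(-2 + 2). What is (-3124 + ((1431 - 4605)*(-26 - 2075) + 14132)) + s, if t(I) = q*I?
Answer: 6690520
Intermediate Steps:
q = 0 (q = 0*0 = 0)
t(I) = 0 (t(I) = 0*I = 0)
s = 10938 (s = 10938 + 0 = 10938)
(-3124 + ((1431 - 4605)*(-26 - 2075) + 14132)) + s = (-3124 + ((1431 - 4605)*(-26 - 2075) + 14132)) + 10938 = (-3124 + (-3174*(-2101) + 14132)) + 10938 = (-3124 + (6668574 + 14132)) + 10938 = (-3124 + 6682706) + 10938 = 6679582 + 10938 = 6690520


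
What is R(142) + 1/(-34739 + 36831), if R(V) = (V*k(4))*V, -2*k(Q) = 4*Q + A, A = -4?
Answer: -253098527/2092 ≈ -1.2098e+5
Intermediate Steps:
k(Q) = 2 - 2*Q (k(Q) = -(4*Q - 4)/2 = -(-4 + 4*Q)/2 = 2 - 2*Q)
R(V) = -6*V² (R(V) = (V*(2 - 2*4))*V = (V*(2 - 8))*V = (V*(-6))*V = (-6*V)*V = -6*V²)
R(142) + 1/(-34739 + 36831) = -6*142² + 1/(-34739 + 36831) = -6*20164 + 1/2092 = -120984 + 1/2092 = -253098527/2092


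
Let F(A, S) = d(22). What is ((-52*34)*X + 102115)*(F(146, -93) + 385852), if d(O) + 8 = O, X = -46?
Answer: 70784416638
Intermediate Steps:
d(O) = -8 + O
F(A, S) = 14 (F(A, S) = -8 + 22 = 14)
((-52*34)*X + 102115)*(F(146, -93) + 385852) = (-52*34*(-46) + 102115)*(14 + 385852) = (-1768*(-46) + 102115)*385866 = (81328 + 102115)*385866 = 183443*385866 = 70784416638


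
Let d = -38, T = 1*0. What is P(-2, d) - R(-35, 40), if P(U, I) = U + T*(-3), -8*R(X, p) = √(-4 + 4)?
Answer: -2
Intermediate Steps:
R(X, p) = 0 (R(X, p) = -√(-4 + 4)/8 = -√0/8 = -⅛*0 = 0)
T = 0
P(U, I) = U (P(U, I) = U + 0*(-3) = U + 0 = U)
P(-2, d) - R(-35, 40) = -2 - 1*0 = -2 + 0 = -2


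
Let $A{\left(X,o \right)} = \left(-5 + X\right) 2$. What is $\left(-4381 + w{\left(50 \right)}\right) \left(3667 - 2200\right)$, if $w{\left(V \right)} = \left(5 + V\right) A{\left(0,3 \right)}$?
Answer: $-7233777$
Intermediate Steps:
$A{\left(X,o \right)} = -10 + 2 X$
$w{\left(V \right)} = -50 - 10 V$ ($w{\left(V \right)} = \left(5 + V\right) \left(-10 + 2 \cdot 0\right) = \left(5 + V\right) \left(-10 + 0\right) = \left(5 + V\right) \left(-10\right) = -50 - 10 V$)
$\left(-4381 + w{\left(50 \right)}\right) \left(3667 - 2200\right) = \left(-4381 - 550\right) \left(3667 - 2200\right) = \left(-4381 - 550\right) 1467 = \left(-4931\right) 1467 = -7233777$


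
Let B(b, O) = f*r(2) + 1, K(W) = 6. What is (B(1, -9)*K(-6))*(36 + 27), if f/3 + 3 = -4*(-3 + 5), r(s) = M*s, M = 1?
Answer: -24570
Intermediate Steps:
r(s) = s (r(s) = 1*s = s)
f = -33 (f = -9 + 3*(-4*(-3 + 5)) = -9 + 3*(-4*2) = -9 + 3*(-8) = -9 - 24 = -33)
B(b, O) = -65 (B(b, O) = -33*2 + 1 = -66 + 1 = -65)
(B(1, -9)*K(-6))*(36 + 27) = (-65*6)*(36 + 27) = -390*63 = -24570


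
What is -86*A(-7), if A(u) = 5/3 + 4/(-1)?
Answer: 602/3 ≈ 200.67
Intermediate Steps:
A(u) = -7/3 (A(u) = 5*(⅓) + 4*(-1) = 5/3 - 4 = -7/3)
-86*A(-7) = -86*(-7/3) = 602/3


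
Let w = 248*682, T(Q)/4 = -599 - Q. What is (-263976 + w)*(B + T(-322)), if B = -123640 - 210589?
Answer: 31803361080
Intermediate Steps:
T(Q) = -2396 - 4*Q (T(Q) = 4*(-599 - Q) = -2396 - 4*Q)
w = 169136
B = -334229
(-263976 + w)*(B + T(-322)) = (-263976 + 169136)*(-334229 + (-2396 - 4*(-322))) = -94840*(-334229 + (-2396 + 1288)) = -94840*(-334229 - 1108) = -94840*(-335337) = 31803361080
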